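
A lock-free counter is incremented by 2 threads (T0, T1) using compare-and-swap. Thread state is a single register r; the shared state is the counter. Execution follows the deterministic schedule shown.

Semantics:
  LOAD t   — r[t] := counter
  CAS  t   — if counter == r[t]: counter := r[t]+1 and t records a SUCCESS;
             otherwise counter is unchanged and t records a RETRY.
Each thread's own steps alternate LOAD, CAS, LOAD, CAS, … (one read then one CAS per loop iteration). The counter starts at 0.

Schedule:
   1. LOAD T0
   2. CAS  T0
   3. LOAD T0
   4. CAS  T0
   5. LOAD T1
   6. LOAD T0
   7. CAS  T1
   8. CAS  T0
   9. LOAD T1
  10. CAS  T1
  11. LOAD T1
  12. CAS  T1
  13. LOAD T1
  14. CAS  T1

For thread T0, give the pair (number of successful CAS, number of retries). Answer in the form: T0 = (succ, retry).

T0 = (2, 1)

T0 LOAD — after: cnt=0, r=0 — load
T0 CAS — after: cnt=1, r=0 — ok
T0 LOAD — after: cnt=1, r=1 — load
T0 CAS — after: cnt=2, r=1 — ok
T1 LOAD — after: cnt=2, r=2 — load
T0 LOAD — after: cnt=2, r=2 — load
T1 CAS — after: cnt=3, r=2 — ok
T0 CAS — after: cnt=3, r=2 — retry
T1 LOAD — after: cnt=3, r=3 — load
T1 CAS — after: cnt=4, r=3 — ok
T1 LOAD — after: cnt=4, r=4 — load
T1 CAS — after: cnt=5, r=4 — ok
T1 LOAD — after: cnt=5, r=5 — load
T1 CAS — after: cnt=6, r=5 — ok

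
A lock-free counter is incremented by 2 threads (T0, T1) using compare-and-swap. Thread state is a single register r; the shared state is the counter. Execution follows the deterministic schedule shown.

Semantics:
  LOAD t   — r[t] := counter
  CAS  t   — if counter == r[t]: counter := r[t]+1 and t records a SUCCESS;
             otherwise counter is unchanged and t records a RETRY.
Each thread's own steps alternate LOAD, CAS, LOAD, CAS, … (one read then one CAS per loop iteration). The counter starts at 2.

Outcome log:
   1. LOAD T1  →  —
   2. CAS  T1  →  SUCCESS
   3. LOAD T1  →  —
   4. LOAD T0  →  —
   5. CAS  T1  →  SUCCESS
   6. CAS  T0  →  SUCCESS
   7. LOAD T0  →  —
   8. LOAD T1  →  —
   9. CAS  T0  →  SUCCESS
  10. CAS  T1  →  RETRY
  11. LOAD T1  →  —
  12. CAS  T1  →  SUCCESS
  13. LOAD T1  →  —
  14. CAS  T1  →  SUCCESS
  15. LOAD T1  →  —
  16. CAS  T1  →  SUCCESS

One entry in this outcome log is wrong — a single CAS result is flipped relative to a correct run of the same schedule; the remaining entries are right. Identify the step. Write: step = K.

step = 6

Correct run:
step 1: T1 LOAD ⇒ load; ctr=2 reg=2
step 2: T1 CAS ⇒ ok; ctr=3 reg=2
step 3: T1 LOAD ⇒ load; ctr=3 reg=3
step 4: T0 LOAD ⇒ load; ctr=3 reg=3
step 5: T1 CAS ⇒ ok; ctr=4 reg=3
step 6: T0 CAS ⇒ retry; ctr=4 reg=3
step 7: T0 LOAD ⇒ load; ctr=4 reg=4
step 8: T1 LOAD ⇒ load; ctr=4 reg=4
step 9: T0 CAS ⇒ ok; ctr=5 reg=4
step 10: T1 CAS ⇒ retry; ctr=5 reg=4
step 11: T1 LOAD ⇒ load; ctr=5 reg=5
step 12: T1 CAS ⇒ ok; ctr=6 reg=5
step 13: T1 LOAD ⇒ load; ctr=6 reg=6
step 14: T1 CAS ⇒ ok; ctr=7 reg=6
step 15: T1 LOAD ⇒ load; ctr=7 reg=7
step 16: T1 CAS ⇒ ok; ctr=8 reg=7
Log disagrees first at step 6.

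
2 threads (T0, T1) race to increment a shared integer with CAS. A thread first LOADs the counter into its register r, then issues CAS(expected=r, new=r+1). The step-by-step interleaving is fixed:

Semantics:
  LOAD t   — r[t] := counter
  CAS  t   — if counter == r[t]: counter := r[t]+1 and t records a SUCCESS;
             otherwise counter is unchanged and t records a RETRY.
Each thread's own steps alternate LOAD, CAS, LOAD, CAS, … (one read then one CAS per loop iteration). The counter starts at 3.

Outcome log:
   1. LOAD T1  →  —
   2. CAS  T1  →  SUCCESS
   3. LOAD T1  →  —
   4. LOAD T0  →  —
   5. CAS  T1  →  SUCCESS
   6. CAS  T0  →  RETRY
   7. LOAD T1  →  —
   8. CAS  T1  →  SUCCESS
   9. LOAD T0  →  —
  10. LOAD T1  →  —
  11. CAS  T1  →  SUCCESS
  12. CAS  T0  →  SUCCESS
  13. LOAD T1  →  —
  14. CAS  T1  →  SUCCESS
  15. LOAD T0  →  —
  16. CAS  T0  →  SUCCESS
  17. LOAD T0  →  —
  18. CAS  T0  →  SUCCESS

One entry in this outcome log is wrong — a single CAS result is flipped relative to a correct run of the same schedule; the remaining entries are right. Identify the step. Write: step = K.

Reference trace:
   1) LOAD T1:  M=3  r_T1=3
   2) CAS  T1:  M=4  r_T1=3 ✓
   3) LOAD T1:  M=4  r_T1=4
   4) LOAD T0:  M=4  r_T0=4
   5) CAS  T1:  M=5  r_T1=4 ✓
   6) CAS  T0:  M=5  r_T0=4 ✗
   7) LOAD T1:  M=5  r_T1=5
   8) CAS  T1:  M=6  r_T1=5 ✓
   9) LOAD T0:  M=6  r_T0=6
  10) LOAD T1:  M=6  r_T1=6
  11) CAS  T1:  M=7  r_T1=6 ✓
  12) CAS  T0:  M=7  r_T0=6 ✗
  13) LOAD T1:  M=7  r_T1=7
  14) CAS  T1:  M=8  r_T1=7 ✓
  15) LOAD T0:  M=8  r_T0=8
  16) CAS  T0:  M=9  r_T0=8 ✓
  17) LOAD T0:  M=9  r_T0=9
  18) CAS  T0:  M=10  r_T0=9 ✓
Mismatch at 12.

step = 12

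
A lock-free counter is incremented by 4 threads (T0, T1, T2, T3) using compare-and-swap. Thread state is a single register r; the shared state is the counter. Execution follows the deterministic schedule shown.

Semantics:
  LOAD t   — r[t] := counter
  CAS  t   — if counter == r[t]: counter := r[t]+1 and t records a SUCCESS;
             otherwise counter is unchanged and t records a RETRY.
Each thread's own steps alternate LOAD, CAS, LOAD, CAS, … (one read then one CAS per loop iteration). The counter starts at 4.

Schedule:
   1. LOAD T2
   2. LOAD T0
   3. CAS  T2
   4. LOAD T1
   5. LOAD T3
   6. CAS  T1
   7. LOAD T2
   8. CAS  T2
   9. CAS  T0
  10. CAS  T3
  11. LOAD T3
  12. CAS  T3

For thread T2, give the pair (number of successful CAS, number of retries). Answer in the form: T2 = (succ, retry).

#1 T2 reads 4
#2 T0 reads 4
#3 T2 CAS(4→5) writes; counter now 5
#4 T1 reads 5
#5 T3 reads 5
#6 T1 CAS(5→6) writes; counter now 6
#7 T2 reads 6
#8 T2 CAS(6→7) writes; counter now 7
#9 T0 CAS(4→5) fails; counter now 7
#10 T3 CAS(5→6) fails; counter now 7
#11 T3 reads 7
#12 T3 CAS(7→8) writes; counter now 8

T2 = (2, 0)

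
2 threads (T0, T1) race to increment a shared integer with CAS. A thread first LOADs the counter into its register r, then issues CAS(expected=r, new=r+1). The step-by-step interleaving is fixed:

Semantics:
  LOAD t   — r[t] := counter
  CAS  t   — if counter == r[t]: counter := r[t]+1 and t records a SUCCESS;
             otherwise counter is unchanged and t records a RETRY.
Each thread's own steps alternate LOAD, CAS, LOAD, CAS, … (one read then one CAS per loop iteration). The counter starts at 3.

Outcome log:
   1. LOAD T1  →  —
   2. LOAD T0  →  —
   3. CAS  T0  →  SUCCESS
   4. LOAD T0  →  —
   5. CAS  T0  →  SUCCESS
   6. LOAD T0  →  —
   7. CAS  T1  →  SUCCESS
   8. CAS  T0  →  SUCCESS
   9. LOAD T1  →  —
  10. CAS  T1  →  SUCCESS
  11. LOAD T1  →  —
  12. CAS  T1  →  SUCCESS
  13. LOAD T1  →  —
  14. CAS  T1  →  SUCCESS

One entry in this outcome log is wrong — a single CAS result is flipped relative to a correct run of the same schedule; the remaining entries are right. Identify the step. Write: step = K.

Reference trace:
1. LOAD T1 → mem=3 r[T1]=3 [LOAD]
2. LOAD T0 → mem=3 r[T0]=3 [LOAD]
3. CAS T0 → mem=4 r[T0]=3 [OK]
4. LOAD T0 → mem=4 r[T0]=4 [LOAD]
5. CAS T0 → mem=5 r[T0]=4 [OK]
6. LOAD T0 → mem=5 r[T0]=5 [LOAD]
7. CAS T1 → mem=5 r[T1]=3 [RETRY]
8. CAS T0 → mem=6 r[T0]=5 [OK]
9. LOAD T1 → mem=6 r[T1]=6 [LOAD]
10. CAS T1 → mem=7 r[T1]=6 [OK]
11. LOAD T1 → mem=7 r[T1]=7 [LOAD]
12. CAS T1 → mem=8 r[T1]=7 [OK]
13. LOAD T1 → mem=8 r[T1]=8 [LOAD]
14. CAS T1 → mem=9 r[T1]=8 [OK]
Mismatch at 7.

step = 7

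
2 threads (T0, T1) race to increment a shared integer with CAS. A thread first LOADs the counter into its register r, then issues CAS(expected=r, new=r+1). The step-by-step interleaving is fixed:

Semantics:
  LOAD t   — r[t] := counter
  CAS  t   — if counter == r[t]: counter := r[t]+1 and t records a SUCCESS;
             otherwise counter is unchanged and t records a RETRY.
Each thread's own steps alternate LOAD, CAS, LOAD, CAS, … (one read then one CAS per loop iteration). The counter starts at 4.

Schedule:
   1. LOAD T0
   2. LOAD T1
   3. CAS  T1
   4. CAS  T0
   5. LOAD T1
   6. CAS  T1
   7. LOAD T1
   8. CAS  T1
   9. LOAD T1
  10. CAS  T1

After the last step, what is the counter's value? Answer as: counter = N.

   1) LOAD T0:  M=4  r_T0=4
   2) LOAD T1:  M=4  r_T1=4
   3) CAS  T1:  M=5  r_T1=4 ✓
   4) CAS  T0:  M=5  r_T0=4 ✗
   5) LOAD T1:  M=5  r_T1=5
   6) CAS  T1:  M=6  r_T1=5 ✓
   7) LOAD T1:  M=6  r_T1=6
   8) CAS  T1:  M=7  r_T1=6 ✓
   9) LOAD T1:  M=7  r_T1=7
  10) CAS  T1:  M=8  r_T1=7 ✓

counter = 8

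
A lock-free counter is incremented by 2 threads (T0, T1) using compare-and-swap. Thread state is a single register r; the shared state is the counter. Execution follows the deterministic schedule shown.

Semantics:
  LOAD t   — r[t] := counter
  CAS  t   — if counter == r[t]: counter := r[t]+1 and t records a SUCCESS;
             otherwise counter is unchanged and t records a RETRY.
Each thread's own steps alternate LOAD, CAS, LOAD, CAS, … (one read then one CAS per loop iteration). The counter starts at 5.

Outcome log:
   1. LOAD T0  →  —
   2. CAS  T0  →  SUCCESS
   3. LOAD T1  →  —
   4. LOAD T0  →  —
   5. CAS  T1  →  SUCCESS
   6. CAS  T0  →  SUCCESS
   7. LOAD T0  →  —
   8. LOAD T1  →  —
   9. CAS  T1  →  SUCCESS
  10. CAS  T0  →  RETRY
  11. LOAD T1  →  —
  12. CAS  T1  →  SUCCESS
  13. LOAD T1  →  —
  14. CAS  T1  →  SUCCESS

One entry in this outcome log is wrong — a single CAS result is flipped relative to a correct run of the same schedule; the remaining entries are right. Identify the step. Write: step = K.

step = 6

Reference trace:
[1] T0.load  rd  (counter 5, T0.r 5)
[2] T0.cas  hit  (counter 6, T0.r 5)
[3] T1.load  rd  (counter 6, T1.r 6)
[4] T0.load  rd  (counter 6, T0.r 6)
[5] T1.cas  hit  (counter 7, T1.r 6)
[6] T0.cas  miss  (counter 7, T0.r 6)
[7] T0.load  rd  (counter 7, T0.r 7)
[8] T1.load  rd  (counter 7, T1.r 7)
[9] T1.cas  hit  (counter 8, T1.r 7)
[10] T0.cas  miss  (counter 8, T0.r 7)
[11] T1.load  rd  (counter 8, T1.r 8)
[12] T1.cas  hit  (counter 9, T1.r 8)
[13] T1.load  rd  (counter 9, T1.r 9)
[14] T1.cas  hit  (counter 10, T1.r 9)
Log disagrees first at step 6.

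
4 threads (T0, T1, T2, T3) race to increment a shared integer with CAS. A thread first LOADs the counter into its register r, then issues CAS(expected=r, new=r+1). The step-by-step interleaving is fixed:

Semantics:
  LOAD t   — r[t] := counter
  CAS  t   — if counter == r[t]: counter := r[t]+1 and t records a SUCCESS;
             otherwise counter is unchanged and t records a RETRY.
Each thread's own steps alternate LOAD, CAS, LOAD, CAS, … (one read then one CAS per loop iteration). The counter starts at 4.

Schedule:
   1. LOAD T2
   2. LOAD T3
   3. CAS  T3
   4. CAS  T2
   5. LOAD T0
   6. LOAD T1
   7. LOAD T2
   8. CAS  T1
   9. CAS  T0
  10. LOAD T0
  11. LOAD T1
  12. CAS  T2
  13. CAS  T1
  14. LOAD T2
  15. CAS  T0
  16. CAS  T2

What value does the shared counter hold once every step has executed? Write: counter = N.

T2 LOAD — after: cnt=4, r=4 — load
T3 LOAD — after: cnt=4, r=4 — load
T3 CAS — after: cnt=5, r=4 — ok
T2 CAS — after: cnt=5, r=4 — retry
T0 LOAD — after: cnt=5, r=5 — load
T1 LOAD — after: cnt=5, r=5 — load
T2 LOAD — after: cnt=5, r=5 — load
T1 CAS — after: cnt=6, r=5 — ok
T0 CAS — after: cnt=6, r=5 — retry
T0 LOAD — after: cnt=6, r=6 — load
T1 LOAD — after: cnt=6, r=6 — load
T2 CAS — after: cnt=6, r=5 — retry
T1 CAS — after: cnt=7, r=6 — ok
T2 LOAD — after: cnt=7, r=7 — load
T0 CAS — after: cnt=7, r=6 — retry
T2 CAS — after: cnt=8, r=7 — ok

counter = 8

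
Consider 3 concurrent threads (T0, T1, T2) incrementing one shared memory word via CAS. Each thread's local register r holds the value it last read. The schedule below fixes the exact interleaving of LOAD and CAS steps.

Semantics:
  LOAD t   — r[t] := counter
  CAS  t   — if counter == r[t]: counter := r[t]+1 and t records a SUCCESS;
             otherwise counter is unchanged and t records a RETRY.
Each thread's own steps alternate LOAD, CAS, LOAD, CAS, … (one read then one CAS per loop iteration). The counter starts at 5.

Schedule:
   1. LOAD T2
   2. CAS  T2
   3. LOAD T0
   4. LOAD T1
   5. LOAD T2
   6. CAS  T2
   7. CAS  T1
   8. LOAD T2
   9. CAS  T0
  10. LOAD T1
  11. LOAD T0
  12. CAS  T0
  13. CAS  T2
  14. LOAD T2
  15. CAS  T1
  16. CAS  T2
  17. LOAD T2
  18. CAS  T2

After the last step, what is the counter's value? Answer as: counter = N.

counter = 10

T2 LOAD — after: cnt=5, r=5 — load
T2 CAS — after: cnt=6, r=5 — ok
T0 LOAD — after: cnt=6, r=6 — load
T1 LOAD — after: cnt=6, r=6 — load
T2 LOAD — after: cnt=6, r=6 — load
T2 CAS — after: cnt=7, r=6 — ok
T1 CAS — after: cnt=7, r=6 — retry
T2 LOAD — after: cnt=7, r=7 — load
T0 CAS — after: cnt=7, r=6 — retry
T1 LOAD — after: cnt=7, r=7 — load
T0 LOAD — after: cnt=7, r=7 — load
T0 CAS — after: cnt=8, r=7 — ok
T2 CAS — after: cnt=8, r=7 — retry
T2 LOAD — after: cnt=8, r=8 — load
T1 CAS — after: cnt=8, r=7 — retry
T2 CAS — after: cnt=9, r=8 — ok
T2 LOAD — after: cnt=9, r=9 — load
T2 CAS — after: cnt=10, r=9 — ok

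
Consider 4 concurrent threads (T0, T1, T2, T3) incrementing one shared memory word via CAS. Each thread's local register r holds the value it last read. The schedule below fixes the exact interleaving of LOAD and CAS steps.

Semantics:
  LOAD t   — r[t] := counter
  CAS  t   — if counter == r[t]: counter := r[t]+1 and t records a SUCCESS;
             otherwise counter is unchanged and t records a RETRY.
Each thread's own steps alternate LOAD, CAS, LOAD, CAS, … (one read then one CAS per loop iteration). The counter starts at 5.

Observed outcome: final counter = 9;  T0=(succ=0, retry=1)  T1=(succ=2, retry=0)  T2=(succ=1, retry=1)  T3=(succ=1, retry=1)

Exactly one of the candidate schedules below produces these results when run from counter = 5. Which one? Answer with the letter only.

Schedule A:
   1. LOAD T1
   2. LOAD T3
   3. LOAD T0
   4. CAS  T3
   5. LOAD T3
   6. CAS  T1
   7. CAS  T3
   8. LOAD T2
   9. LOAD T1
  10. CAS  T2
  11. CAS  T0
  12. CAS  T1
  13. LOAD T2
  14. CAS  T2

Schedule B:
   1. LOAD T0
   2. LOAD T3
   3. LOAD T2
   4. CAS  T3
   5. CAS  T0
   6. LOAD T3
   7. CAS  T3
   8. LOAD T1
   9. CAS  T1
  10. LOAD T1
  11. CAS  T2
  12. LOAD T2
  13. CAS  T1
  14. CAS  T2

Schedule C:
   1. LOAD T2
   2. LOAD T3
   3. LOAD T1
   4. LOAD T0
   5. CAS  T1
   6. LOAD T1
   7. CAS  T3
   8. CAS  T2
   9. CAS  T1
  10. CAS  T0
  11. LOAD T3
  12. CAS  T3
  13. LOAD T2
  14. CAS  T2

Tracing schedule C:
step 1: T2 LOAD ⇒ load; ctr=5 reg=5
step 2: T3 LOAD ⇒ load; ctr=5 reg=5
step 3: T1 LOAD ⇒ load; ctr=5 reg=5
step 4: T0 LOAD ⇒ load; ctr=5 reg=5
step 5: T1 CAS ⇒ ok; ctr=6 reg=5
step 6: T1 LOAD ⇒ load; ctr=6 reg=6
step 7: T3 CAS ⇒ retry; ctr=6 reg=5
step 8: T2 CAS ⇒ retry; ctr=6 reg=5
step 9: T1 CAS ⇒ ok; ctr=7 reg=6
step 10: T0 CAS ⇒ retry; ctr=7 reg=5
step 11: T3 LOAD ⇒ load; ctr=7 reg=7
step 12: T3 CAS ⇒ ok; ctr=8 reg=7
step 13: T2 LOAD ⇒ load; ctr=8 reg=8
step 14: T2 CAS ⇒ ok; ctr=9 reg=8

C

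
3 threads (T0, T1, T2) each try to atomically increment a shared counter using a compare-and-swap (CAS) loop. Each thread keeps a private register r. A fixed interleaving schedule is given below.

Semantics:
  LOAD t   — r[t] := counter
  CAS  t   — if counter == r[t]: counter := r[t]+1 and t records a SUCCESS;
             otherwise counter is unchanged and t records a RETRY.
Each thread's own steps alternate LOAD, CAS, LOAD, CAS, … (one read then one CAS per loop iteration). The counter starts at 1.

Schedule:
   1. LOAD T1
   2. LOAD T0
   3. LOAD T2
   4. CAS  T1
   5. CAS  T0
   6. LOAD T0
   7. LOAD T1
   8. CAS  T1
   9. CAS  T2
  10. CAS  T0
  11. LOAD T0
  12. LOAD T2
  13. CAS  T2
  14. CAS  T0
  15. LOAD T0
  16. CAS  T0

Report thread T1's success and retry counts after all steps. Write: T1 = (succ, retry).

T1 = (2, 0)

1. LOAD T1 → mem=1 r[T1]=1 [LOAD]
2. LOAD T0 → mem=1 r[T0]=1 [LOAD]
3. LOAD T2 → mem=1 r[T2]=1 [LOAD]
4. CAS T1 → mem=2 r[T1]=1 [OK]
5. CAS T0 → mem=2 r[T0]=1 [RETRY]
6. LOAD T0 → mem=2 r[T0]=2 [LOAD]
7. LOAD T1 → mem=2 r[T1]=2 [LOAD]
8. CAS T1 → mem=3 r[T1]=2 [OK]
9. CAS T2 → mem=3 r[T2]=1 [RETRY]
10. CAS T0 → mem=3 r[T0]=2 [RETRY]
11. LOAD T0 → mem=3 r[T0]=3 [LOAD]
12. LOAD T2 → mem=3 r[T2]=3 [LOAD]
13. CAS T2 → mem=4 r[T2]=3 [OK]
14. CAS T0 → mem=4 r[T0]=3 [RETRY]
15. LOAD T0 → mem=4 r[T0]=4 [LOAD]
16. CAS T0 → mem=5 r[T0]=4 [OK]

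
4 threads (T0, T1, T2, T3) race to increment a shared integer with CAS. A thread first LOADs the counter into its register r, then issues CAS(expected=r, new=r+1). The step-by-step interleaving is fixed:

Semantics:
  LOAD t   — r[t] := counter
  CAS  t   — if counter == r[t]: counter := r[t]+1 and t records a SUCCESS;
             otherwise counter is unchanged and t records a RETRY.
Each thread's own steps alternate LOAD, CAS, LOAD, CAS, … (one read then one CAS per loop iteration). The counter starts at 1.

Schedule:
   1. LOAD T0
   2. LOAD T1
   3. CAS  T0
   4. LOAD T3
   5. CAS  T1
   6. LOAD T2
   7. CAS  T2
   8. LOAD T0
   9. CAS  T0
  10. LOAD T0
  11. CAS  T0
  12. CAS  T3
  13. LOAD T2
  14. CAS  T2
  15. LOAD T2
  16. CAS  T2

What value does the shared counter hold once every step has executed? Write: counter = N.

[1] T0.load  rd  (counter 1, T0.r 1)
[2] T1.load  rd  (counter 1, T1.r 1)
[3] T0.cas  hit  (counter 2, T0.r 1)
[4] T3.load  rd  (counter 2, T3.r 2)
[5] T1.cas  miss  (counter 2, T1.r 1)
[6] T2.load  rd  (counter 2, T2.r 2)
[7] T2.cas  hit  (counter 3, T2.r 2)
[8] T0.load  rd  (counter 3, T0.r 3)
[9] T0.cas  hit  (counter 4, T0.r 3)
[10] T0.load  rd  (counter 4, T0.r 4)
[11] T0.cas  hit  (counter 5, T0.r 4)
[12] T3.cas  miss  (counter 5, T3.r 2)
[13] T2.load  rd  (counter 5, T2.r 5)
[14] T2.cas  hit  (counter 6, T2.r 5)
[15] T2.load  rd  (counter 6, T2.r 6)
[16] T2.cas  hit  (counter 7, T2.r 6)

counter = 7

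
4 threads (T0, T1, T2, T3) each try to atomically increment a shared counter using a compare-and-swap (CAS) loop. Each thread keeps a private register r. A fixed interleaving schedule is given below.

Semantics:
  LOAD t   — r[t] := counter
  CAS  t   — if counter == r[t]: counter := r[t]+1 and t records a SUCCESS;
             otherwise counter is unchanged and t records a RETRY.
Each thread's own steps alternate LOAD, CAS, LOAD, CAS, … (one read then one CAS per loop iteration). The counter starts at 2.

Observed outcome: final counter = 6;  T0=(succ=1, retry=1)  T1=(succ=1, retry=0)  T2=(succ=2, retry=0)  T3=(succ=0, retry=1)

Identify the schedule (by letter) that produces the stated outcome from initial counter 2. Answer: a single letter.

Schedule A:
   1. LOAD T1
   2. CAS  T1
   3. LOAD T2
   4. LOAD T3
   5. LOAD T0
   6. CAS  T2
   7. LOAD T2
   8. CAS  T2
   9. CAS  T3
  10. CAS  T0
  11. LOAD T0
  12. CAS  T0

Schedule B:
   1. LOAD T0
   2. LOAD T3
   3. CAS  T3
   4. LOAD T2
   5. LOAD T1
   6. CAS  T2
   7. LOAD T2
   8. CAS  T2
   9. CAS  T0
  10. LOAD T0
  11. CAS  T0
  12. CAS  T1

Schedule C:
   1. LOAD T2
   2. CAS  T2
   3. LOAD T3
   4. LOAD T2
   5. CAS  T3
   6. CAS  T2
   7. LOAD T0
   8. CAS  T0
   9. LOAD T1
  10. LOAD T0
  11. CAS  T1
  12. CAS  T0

A

Simulating candidate A:
[1] T1.load  rd  (counter 2, T1.r 2)
[2] T1.cas  hit  (counter 3, T1.r 2)
[3] T2.load  rd  (counter 3, T2.r 3)
[4] T3.load  rd  (counter 3, T3.r 3)
[5] T0.load  rd  (counter 3, T0.r 3)
[6] T2.cas  hit  (counter 4, T2.r 3)
[7] T2.load  rd  (counter 4, T2.r 4)
[8] T2.cas  hit  (counter 5, T2.r 4)
[9] T3.cas  miss  (counter 5, T3.r 3)
[10] T0.cas  miss  (counter 5, T0.r 3)
[11] T0.load  rd  (counter 5, T0.r 5)
[12] T0.cas  hit  (counter 6, T0.r 5)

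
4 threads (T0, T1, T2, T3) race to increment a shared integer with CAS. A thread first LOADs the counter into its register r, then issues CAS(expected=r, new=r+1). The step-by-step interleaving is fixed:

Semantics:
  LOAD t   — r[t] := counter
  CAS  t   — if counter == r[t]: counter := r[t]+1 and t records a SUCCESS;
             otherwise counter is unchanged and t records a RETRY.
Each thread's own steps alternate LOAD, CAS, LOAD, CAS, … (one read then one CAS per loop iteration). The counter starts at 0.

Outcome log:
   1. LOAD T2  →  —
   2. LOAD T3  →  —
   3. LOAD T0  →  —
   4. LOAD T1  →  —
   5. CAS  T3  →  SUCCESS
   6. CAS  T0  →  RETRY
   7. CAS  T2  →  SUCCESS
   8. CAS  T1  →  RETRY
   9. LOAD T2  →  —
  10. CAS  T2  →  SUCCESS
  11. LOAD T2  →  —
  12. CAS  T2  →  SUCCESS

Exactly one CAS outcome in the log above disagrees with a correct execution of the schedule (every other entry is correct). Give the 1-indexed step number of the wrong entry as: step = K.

step = 7

Re-executing:
1. LOAD T2 → mem=0 r[T2]=0 [LOAD]
2. LOAD T3 → mem=0 r[T3]=0 [LOAD]
3. LOAD T0 → mem=0 r[T0]=0 [LOAD]
4. LOAD T1 → mem=0 r[T1]=0 [LOAD]
5. CAS T3 → mem=1 r[T3]=0 [OK]
6. CAS T0 → mem=1 r[T0]=0 [RETRY]
7. CAS T2 → mem=1 r[T2]=0 [RETRY]
8. CAS T1 → mem=1 r[T1]=0 [RETRY]
9. LOAD T2 → mem=1 r[T2]=1 [LOAD]
10. CAS T2 → mem=2 r[T2]=1 [OK]
11. LOAD T2 → mem=2 r[T2]=2 [LOAD]
12. CAS T2 → mem=3 r[T2]=2 [OK]
Flip is step 7.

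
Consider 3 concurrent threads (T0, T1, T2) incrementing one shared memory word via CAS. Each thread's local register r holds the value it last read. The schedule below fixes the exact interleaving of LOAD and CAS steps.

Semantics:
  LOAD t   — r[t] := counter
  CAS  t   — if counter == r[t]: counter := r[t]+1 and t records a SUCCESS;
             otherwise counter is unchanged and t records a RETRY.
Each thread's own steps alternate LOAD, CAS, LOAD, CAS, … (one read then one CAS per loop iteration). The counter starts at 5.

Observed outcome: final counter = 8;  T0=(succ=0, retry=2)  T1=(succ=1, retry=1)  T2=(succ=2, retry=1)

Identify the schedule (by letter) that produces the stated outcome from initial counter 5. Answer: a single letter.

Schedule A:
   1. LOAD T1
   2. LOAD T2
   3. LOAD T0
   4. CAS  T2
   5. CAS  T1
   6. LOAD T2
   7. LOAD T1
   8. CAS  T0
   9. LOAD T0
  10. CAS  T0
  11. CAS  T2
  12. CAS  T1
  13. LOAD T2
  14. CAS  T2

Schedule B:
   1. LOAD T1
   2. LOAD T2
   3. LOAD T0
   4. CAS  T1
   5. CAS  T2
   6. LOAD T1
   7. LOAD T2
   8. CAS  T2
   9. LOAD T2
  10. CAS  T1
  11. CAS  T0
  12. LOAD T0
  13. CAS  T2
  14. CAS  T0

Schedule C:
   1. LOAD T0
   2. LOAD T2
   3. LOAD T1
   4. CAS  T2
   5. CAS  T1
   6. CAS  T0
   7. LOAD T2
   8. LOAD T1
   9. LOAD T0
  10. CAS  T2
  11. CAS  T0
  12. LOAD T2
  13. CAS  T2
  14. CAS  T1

B

Simulating candidate B:
#1 T1 reads 5
#2 T2 reads 5
#3 T0 reads 5
#4 T1 CAS(5→6) writes; counter now 6
#5 T2 CAS(5→6) fails; counter now 6
#6 T1 reads 6
#7 T2 reads 6
#8 T2 CAS(6→7) writes; counter now 7
#9 T2 reads 7
#10 T1 CAS(6→7) fails; counter now 7
#11 T0 CAS(5→6) fails; counter now 7
#12 T0 reads 7
#13 T2 CAS(7→8) writes; counter now 8
#14 T0 CAS(7→8) fails; counter now 8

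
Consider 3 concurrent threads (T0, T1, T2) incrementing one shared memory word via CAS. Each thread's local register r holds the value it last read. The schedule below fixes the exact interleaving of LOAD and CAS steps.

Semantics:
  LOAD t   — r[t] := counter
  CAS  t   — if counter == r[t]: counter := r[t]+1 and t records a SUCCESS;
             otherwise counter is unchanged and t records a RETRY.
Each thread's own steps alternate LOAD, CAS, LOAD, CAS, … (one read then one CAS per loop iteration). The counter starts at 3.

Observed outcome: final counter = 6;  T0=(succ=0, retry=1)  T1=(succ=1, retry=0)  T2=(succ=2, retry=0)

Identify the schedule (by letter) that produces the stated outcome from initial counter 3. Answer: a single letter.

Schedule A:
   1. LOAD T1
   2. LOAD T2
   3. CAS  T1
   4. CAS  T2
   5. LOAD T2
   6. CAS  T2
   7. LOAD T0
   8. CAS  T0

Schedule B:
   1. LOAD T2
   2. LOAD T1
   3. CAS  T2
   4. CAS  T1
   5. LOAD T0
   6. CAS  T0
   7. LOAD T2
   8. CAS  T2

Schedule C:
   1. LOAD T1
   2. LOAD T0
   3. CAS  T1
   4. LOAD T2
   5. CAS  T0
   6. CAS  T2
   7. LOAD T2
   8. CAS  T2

Run C:
step 1: T1 LOAD ⇒ load; ctr=3 reg=3
step 2: T0 LOAD ⇒ load; ctr=3 reg=3
step 3: T1 CAS ⇒ ok; ctr=4 reg=3
step 4: T2 LOAD ⇒ load; ctr=4 reg=4
step 5: T0 CAS ⇒ retry; ctr=4 reg=3
step 6: T2 CAS ⇒ ok; ctr=5 reg=4
step 7: T2 LOAD ⇒ load; ctr=5 reg=5
step 8: T2 CAS ⇒ ok; ctr=6 reg=5

C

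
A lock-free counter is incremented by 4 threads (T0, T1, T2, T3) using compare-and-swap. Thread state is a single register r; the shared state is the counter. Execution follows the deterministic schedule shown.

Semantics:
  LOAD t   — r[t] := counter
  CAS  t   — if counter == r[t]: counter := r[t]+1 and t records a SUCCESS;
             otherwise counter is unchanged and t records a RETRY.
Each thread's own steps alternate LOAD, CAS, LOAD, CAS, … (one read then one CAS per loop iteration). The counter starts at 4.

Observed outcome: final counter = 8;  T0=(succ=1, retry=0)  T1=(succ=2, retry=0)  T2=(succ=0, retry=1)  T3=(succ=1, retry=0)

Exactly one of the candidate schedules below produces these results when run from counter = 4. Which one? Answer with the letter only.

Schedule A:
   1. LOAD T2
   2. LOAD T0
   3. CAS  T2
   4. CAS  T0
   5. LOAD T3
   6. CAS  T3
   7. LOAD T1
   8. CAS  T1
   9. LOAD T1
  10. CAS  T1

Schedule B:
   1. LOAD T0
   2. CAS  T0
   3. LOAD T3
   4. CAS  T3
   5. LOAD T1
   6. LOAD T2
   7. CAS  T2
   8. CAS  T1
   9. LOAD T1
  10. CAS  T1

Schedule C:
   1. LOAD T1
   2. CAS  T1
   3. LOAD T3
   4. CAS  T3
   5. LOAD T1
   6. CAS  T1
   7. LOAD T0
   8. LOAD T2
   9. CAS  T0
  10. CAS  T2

Tracing schedule C:
T1 LOAD — after: cnt=4, r=4 — load
T1 CAS — after: cnt=5, r=4 — ok
T3 LOAD — after: cnt=5, r=5 — load
T3 CAS — after: cnt=6, r=5 — ok
T1 LOAD — after: cnt=6, r=6 — load
T1 CAS — after: cnt=7, r=6 — ok
T0 LOAD — after: cnt=7, r=7 — load
T2 LOAD — after: cnt=7, r=7 — load
T0 CAS — after: cnt=8, r=7 — ok
T2 CAS — after: cnt=8, r=7 — retry

C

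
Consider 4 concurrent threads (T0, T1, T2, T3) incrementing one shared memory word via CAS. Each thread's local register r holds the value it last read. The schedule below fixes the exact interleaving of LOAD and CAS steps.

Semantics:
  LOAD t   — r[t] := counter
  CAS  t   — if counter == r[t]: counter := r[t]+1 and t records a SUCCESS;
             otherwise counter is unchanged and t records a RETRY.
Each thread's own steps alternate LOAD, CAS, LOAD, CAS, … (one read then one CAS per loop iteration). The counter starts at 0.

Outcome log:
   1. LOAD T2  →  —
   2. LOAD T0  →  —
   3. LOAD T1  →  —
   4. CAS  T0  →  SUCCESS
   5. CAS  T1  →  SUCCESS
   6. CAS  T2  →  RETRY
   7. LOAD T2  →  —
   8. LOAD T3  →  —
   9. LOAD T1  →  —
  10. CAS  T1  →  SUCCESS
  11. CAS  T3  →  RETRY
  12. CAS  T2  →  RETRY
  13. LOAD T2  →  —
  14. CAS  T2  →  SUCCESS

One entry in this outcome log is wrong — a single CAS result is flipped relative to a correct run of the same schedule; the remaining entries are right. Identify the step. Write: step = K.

step = 5

Reference trace:
1. LOAD T2 → mem=0 r[T2]=0 [LOAD]
2. LOAD T0 → mem=0 r[T0]=0 [LOAD]
3. LOAD T1 → mem=0 r[T1]=0 [LOAD]
4. CAS T0 → mem=1 r[T0]=0 [OK]
5. CAS T1 → mem=1 r[T1]=0 [RETRY]
6. CAS T2 → mem=1 r[T2]=0 [RETRY]
7. LOAD T2 → mem=1 r[T2]=1 [LOAD]
8. LOAD T3 → mem=1 r[T3]=1 [LOAD]
9. LOAD T1 → mem=1 r[T1]=1 [LOAD]
10. CAS T1 → mem=2 r[T1]=1 [OK]
11. CAS T3 → mem=2 r[T3]=1 [RETRY]
12. CAS T2 → mem=2 r[T2]=1 [RETRY]
13. LOAD T2 → mem=2 r[T2]=2 [LOAD]
14. CAS T2 → mem=3 r[T2]=2 [OK]
Flip is step 5.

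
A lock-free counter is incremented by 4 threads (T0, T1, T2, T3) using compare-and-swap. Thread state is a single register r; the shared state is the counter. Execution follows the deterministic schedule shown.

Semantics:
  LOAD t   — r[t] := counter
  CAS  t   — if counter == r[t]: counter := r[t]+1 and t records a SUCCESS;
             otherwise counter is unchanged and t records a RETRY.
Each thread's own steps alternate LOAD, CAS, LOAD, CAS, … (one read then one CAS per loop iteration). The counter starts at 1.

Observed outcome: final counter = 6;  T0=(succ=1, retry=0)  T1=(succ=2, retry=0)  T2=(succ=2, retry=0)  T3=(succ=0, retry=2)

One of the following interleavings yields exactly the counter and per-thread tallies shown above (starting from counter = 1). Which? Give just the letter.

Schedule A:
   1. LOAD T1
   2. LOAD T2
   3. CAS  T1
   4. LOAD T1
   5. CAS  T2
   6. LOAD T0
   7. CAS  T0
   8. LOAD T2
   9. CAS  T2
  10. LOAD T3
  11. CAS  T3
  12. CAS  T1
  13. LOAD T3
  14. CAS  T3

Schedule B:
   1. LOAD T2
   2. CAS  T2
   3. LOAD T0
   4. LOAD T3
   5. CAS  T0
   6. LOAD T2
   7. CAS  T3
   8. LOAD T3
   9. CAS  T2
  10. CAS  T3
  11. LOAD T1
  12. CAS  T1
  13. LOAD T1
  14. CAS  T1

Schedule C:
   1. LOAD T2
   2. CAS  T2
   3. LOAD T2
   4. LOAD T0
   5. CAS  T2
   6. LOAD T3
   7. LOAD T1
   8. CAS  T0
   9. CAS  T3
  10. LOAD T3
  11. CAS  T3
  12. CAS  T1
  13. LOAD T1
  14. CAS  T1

B

Run B:
#1 T2 reads 1
#2 T2 CAS(1→2) writes; counter now 2
#3 T0 reads 2
#4 T3 reads 2
#5 T0 CAS(2→3) writes; counter now 3
#6 T2 reads 3
#7 T3 CAS(2→3) fails; counter now 3
#8 T3 reads 3
#9 T2 CAS(3→4) writes; counter now 4
#10 T3 CAS(3→4) fails; counter now 4
#11 T1 reads 4
#12 T1 CAS(4→5) writes; counter now 5
#13 T1 reads 5
#14 T1 CAS(5→6) writes; counter now 6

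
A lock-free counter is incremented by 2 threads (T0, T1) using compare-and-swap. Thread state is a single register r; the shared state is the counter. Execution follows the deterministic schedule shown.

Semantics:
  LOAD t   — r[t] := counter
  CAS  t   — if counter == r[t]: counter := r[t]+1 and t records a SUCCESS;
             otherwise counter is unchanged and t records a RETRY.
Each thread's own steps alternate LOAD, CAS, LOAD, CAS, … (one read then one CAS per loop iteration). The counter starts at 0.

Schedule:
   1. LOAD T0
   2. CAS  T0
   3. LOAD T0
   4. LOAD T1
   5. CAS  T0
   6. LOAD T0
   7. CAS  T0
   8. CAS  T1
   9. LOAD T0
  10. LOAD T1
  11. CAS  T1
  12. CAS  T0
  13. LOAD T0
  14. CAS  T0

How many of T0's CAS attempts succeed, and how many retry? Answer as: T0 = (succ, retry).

#1 T0 reads 0
#2 T0 CAS(0→1) writes; counter now 1
#3 T0 reads 1
#4 T1 reads 1
#5 T0 CAS(1→2) writes; counter now 2
#6 T0 reads 2
#7 T0 CAS(2→3) writes; counter now 3
#8 T1 CAS(1→2) fails; counter now 3
#9 T0 reads 3
#10 T1 reads 3
#11 T1 CAS(3→4) writes; counter now 4
#12 T0 CAS(3→4) fails; counter now 4
#13 T0 reads 4
#14 T0 CAS(4→5) writes; counter now 5

T0 = (4, 1)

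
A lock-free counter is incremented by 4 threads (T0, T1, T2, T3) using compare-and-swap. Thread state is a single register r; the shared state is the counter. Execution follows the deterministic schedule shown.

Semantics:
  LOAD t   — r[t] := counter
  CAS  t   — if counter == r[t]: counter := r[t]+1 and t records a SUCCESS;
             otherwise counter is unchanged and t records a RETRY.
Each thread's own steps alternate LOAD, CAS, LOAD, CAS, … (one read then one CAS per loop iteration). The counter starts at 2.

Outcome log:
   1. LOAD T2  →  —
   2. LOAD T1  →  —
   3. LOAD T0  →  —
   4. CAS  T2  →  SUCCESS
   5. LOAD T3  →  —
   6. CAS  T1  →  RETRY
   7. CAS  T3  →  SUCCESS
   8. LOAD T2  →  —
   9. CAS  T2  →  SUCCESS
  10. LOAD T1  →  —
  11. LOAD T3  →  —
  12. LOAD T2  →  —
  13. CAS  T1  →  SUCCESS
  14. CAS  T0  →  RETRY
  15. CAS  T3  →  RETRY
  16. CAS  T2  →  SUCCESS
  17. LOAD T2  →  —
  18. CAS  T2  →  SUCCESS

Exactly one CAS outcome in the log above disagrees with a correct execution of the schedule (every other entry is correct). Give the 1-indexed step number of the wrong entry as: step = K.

step = 16

Re-executing:
1. LOAD T2 → mem=2 r[T2]=2 [LOAD]
2. LOAD T1 → mem=2 r[T1]=2 [LOAD]
3. LOAD T0 → mem=2 r[T0]=2 [LOAD]
4. CAS T2 → mem=3 r[T2]=2 [OK]
5. LOAD T3 → mem=3 r[T3]=3 [LOAD]
6. CAS T1 → mem=3 r[T1]=2 [RETRY]
7. CAS T3 → mem=4 r[T3]=3 [OK]
8. LOAD T2 → mem=4 r[T2]=4 [LOAD]
9. CAS T2 → mem=5 r[T2]=4 [OK]
10. LOAD T1 → mem=5 r[T1]=5 [LOAD]
11. LOAD T3 → mem=5 r[T3]=5 [LOAD]
12. LOAD T2 → mem=5 r[T2]=5 [LOAD]
13. CAS T1 → mem=6 r[T1]=5 [OK]
14. CAS T0 → mem=6 r[T0]=2 [RETRY]
15. CAS T3 → mem=6 r[T3]=5 [RETRY]
16. CAS T2 → mem=6 r[T2]=5 [RETRY]
17. LOAD T2 → mem=6 r[T2]=6 [LOAD]
18. CAS T2 → mem=7 r[T2]=6 [OK]
Flip is step 16.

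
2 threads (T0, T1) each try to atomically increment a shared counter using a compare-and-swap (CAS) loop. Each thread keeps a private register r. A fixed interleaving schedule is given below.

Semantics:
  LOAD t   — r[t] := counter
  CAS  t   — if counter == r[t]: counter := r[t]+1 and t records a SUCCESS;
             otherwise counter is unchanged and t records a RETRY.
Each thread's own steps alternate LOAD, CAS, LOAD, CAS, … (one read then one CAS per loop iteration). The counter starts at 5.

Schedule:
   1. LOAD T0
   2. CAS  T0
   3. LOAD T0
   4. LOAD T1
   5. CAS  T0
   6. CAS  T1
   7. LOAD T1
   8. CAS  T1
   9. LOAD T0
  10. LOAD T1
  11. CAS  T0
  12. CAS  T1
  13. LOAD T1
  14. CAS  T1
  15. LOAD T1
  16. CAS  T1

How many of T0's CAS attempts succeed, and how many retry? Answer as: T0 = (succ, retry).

1. LOAD T0 → mem=5 r[T0]=5 [LOAD]
2. CAS T0 → mem=6 r[T0]=5 [OK]
3. LOAD T0 → mem=6 r[T0]=6 [LOAD]
4. LOAD T1 → mem=6 r[T1]=6 [LOAD]
5. CAS T0 → mem=7 r[T0]=6 [OK]
6. CAS T1 → mem=7 r[T1]=6 [RETRY]
7. LOAD T1 → mem=7 r[T1]=7 [LOAD]
8. CAS T1 → mem=8 r[T1]=7 [OK]
9. LOAD T0 → mem=8 r[T0]=8 [LOAD]
10. LOAD T1 → mem=8 r[T1]=8 [LOAD]
11. CAS T0 → mem=9 r[T0]=8 [OK]
12. CAS T1 → mem=9 r[T1]=8 [RETRY]
13. LOAD T1 → mem=9 r[T1]=9 [LOAD]
14. CAS T1 → mem=10 r[T1]=9 [OK]
15. LOAD T1 → mem=10 r[T1]=10 [LOAD]
16. CAS T1 → mem=11 r[T1]=10 [OK]

T0 = (3, 0)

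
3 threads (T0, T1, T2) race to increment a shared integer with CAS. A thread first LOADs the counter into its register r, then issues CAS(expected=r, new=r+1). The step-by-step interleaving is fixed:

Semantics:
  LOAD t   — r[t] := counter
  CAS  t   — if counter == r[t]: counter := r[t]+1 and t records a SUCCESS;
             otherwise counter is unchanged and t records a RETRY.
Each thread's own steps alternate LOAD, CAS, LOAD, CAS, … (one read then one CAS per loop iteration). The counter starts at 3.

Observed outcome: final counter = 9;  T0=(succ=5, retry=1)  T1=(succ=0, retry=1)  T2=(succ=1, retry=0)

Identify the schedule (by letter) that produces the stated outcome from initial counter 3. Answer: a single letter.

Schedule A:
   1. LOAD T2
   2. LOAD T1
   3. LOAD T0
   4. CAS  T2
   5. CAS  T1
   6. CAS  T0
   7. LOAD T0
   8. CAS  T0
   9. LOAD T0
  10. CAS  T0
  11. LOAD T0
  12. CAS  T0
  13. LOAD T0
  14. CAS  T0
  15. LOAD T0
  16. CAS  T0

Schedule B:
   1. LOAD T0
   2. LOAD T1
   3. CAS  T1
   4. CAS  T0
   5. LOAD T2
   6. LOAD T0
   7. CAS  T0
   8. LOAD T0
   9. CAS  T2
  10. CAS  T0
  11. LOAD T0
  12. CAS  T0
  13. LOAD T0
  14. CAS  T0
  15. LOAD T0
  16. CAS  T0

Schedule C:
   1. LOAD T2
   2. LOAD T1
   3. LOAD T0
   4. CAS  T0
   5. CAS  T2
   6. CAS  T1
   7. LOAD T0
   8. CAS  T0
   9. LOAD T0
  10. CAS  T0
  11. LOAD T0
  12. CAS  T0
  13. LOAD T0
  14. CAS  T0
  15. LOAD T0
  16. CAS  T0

A

Tracing schedule A:
T2 LOAD — after: cnt=3, r=3 — load
T1 LOAD — after: cnt=3, r=3 — load
T0 LOAD — after: cnt=3, r=3 — load
T2 CAS — after: cnt=4, r=3 — ok
T1 CAS — after: cnt=4, r=3 — retry
T0 CAS — after: cnt=4, r=3 — retry
T0 LOAD — after: cnt=4, r=4 — load
T0 CAS — after: cnt=5, r=4 — ok
T0 LOAD — after: cnt=5, r=5 — load
T0 CAS — after: cnt=6, r=5 — ok
T0 LOAD — after: cnt=6, r=6 — load
T0 CAS — after: cnt=7, r=6 — ok
T0 LOAD — after: cnt=7, r=7 — load
T0 CAS — after: cnt=8, r=7 — ok
T0 LOAD — after: cnt=8, r=8 — load
T0 CAS — after: cnt=9, r=8 — ok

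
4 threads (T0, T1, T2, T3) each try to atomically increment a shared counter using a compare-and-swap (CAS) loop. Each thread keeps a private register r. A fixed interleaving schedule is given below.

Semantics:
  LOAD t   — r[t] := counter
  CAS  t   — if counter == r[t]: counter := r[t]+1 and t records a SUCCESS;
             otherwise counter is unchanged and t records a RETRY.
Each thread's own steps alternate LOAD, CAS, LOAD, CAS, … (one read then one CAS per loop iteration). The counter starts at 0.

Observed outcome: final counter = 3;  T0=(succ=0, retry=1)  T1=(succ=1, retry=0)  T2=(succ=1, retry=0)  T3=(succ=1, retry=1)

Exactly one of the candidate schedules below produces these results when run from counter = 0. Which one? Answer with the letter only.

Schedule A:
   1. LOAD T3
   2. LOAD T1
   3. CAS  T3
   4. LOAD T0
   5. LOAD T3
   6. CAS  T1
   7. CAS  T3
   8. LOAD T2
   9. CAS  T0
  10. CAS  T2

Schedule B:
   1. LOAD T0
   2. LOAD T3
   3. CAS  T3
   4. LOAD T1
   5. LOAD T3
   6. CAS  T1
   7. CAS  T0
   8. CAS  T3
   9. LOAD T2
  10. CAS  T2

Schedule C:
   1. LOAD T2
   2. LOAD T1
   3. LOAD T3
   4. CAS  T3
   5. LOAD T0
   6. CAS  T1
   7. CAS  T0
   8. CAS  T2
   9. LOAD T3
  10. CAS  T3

Run B:
T0 LOAD — after: cnt=0, r=0 — load
T3 LOAD — after: cnt=0, r=0 — load
T3 CAS — after: cnt=1, r=0 — ok
T1 LOAD — after: cnt=1, r=1 — load
T3 LOAD — after: cnt=1, r=1 — load
T1 CAS — after: cnt=2, r=1 — ok
T0 CAS — after: cnt=2, r=0 — retry
T3 CAS — after: cnt=2, r=1 — retry
T2 LOAD — after: cnt=2, r=2 — load
T2 CAS — after: cnt=3, r=2 — ok

B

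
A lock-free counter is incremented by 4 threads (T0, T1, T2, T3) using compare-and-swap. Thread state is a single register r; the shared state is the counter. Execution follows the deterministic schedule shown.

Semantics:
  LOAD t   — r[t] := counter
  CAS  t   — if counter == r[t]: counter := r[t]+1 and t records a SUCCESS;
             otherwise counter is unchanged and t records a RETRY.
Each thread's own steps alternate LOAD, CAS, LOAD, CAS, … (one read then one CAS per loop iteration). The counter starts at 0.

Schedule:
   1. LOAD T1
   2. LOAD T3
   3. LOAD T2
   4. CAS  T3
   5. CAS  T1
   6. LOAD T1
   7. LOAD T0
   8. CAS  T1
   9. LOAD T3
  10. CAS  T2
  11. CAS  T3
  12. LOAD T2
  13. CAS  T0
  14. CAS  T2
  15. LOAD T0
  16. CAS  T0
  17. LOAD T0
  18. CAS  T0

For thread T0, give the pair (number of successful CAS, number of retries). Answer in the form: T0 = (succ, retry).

T0 = (2, 1)

[1] T1.load  rd  (counter 0, T1.r 0)
[2] T3.load  rd  (counter 0, T3.r 0)
[3] T2.load  rd  (counter 0, T2.r 0)
[4] T3.cas  hit  (counter 1, T3.r 0)
[5] T1.cas  miss  (counter 1, T1.r 0)
[6] T1.load  rd  (counter 1, T1.r 1)
[7] T0.load  rd  (counter 1, T0.r 1)
[8] T1.cas  hit  (counter 2, T1.r 1)
[9] T3.load  rd  (counter 2, T3.r 2)
[10] T2.cas  miss  (counter 2, T2.r 0)
[11] T3.cas  hit  (counter 3, T3.r 2)
[12] T2.load  rd  (counter 3, T2.r 3)
[13] T0.cas  miss  (counter 3, T0.r 1)
[14] T2.cas  hit  (counter 4, T2.r 3)
[15] T0.load  rd  (counter 4, T0.r 4)
[16] T0.cas  hit  (counter 5, T0.r 4)
[17] T0.load  rd  (counter 5, T0.r 5)
[18] T0.cas  hit  (counter 6, T0.r 5)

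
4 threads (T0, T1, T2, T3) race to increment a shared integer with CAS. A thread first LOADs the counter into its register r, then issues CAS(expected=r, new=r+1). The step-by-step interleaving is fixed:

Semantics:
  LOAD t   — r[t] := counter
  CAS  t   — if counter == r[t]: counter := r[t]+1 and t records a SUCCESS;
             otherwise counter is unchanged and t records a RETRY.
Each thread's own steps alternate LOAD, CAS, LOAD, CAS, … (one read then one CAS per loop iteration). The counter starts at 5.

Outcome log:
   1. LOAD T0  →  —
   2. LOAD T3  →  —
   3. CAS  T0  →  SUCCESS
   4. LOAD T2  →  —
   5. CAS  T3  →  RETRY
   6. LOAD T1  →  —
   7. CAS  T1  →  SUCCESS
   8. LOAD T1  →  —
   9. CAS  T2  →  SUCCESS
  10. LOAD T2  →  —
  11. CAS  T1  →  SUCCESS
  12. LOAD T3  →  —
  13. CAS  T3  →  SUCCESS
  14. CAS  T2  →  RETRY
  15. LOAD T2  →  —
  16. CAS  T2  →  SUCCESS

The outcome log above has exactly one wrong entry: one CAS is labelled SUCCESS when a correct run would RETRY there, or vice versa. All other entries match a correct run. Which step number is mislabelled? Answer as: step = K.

step = 9

Re-executing:
T0 LOAD — after: cnt=5, r=5 — load
T3 LOAD — after: cnt=5, r=5 — load
T0 CAS — after: cnt=6, r=5 — ok
T2 LOAD — after: cnt=6, r=6 — load
T3 CAS — after: cnt=6, r=5 — retry
T1 LOAD — after: cnt=6, r=6 — load
T1 CAS — after: cnt=7, r=6 — ok
T1 LOAD — after: cnt=7, r=7 — load
T2 CAS — after: cnt=7, r=6 — retry
T2 LOAD — after: cnt=7, r=7 — load
T1 CAS — after: cnt=8, r=7 — ok
T3 LOAD — after: cnt=8, r=8 — load
T3 CAS — after: cnt=9, r=8 — ok
T2 CAS — after: cnt=9, r=7 — retry
T2 LOAD — after: cnt=9, r=9 — load
T2 CAS — after: cnt=10, r=9 — ok
Flip is step 9.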